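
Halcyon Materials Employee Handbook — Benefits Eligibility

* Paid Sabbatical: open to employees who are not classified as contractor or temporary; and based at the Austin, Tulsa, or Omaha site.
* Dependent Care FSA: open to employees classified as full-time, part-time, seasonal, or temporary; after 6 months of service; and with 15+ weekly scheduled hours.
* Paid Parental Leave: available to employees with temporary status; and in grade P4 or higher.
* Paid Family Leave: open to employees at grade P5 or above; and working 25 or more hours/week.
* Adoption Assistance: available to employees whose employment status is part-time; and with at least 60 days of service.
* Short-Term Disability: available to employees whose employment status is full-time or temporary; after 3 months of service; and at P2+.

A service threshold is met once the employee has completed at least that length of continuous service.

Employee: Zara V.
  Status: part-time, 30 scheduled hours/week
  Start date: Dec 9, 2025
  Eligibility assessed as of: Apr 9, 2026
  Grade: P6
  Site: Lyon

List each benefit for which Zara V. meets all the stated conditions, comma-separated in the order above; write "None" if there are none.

Service from Dec 9, 2025 to Apr 9, 2026: 121 days.
Paid Sabbatical — status part-time ✓ (not excluded); site Lyon ✗ (not Austin, Tulsa, or Omaha) → not eligible.
Dependent Care FSA — status part-time ✓; service 121 days < 6 months (≈180 days) ✗ → not eligible.
Paid Parental Leave — status part-time ✗ (requires temporary) → not eligible.
Paid Family Leave — grade P6 ≥ P5 ✓; 30 hrs/wk ≥ 25 ✓ → eligible.
Adoption Assistance — status part-time ✓; service 121 days ≥ 60 days ✓ → eligible.
Short-Term Disability — status part-time ✗ (requires full-time or temporary) → not eligible.

Paid Family Leave, Adoption Assistance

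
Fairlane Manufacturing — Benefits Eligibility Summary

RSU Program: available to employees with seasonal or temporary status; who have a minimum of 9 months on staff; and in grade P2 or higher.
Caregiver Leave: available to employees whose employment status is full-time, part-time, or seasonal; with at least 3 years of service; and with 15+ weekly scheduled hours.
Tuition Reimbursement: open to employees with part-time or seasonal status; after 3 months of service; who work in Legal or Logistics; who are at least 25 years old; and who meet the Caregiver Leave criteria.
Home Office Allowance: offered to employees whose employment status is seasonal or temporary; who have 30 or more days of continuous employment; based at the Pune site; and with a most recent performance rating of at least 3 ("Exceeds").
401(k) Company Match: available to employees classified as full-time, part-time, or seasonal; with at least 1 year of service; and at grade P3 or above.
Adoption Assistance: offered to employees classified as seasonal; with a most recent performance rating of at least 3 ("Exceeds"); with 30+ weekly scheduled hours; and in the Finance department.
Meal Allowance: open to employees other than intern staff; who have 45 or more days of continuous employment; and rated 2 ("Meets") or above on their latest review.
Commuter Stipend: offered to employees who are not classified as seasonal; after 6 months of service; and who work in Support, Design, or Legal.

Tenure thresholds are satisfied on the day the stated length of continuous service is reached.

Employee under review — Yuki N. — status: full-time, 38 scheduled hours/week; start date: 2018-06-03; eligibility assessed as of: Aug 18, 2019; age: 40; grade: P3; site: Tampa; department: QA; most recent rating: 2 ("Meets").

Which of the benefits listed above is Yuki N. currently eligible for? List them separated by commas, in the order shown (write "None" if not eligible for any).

Service from 2018-06-03 to Aug 18, 2019: 441 days.
RSU Program — status full-time ✗ (requires seasonal or temporary) → not eligible.
Caregiver Leave — status full-time ✓; service 441 days < 3 years (≈1095 days) ✗ → not eligible.
Tuition Reimbursement — status full-time ✗ (requires part-time or seasonal) → not eligible.
Home Office Allowance — status full-time ✗ (requires seasonal or temporary) → not eligible.
401(k) Company Match — status full-time ✓; service 441 days ≥ 1 year (≈365 days) ✓; grade P3 ≥ P3 ✓ → eligible.
Adoption Assistance — status full-time ✗ (requires seasonal) → not eligible.
Meal Allowance — status full-time ✓ (not excluded); service 441 days ≥ 45 days ✓; rating 2 ≥ 2 ✓ → eligible.
Commuter Stipend — status full-time ✓ (not excluded); service 441 days ≥ 6 months (≈180 days) ✓; dept QA ✗ → not eligible.

401(k) Company Match, Meal Allowance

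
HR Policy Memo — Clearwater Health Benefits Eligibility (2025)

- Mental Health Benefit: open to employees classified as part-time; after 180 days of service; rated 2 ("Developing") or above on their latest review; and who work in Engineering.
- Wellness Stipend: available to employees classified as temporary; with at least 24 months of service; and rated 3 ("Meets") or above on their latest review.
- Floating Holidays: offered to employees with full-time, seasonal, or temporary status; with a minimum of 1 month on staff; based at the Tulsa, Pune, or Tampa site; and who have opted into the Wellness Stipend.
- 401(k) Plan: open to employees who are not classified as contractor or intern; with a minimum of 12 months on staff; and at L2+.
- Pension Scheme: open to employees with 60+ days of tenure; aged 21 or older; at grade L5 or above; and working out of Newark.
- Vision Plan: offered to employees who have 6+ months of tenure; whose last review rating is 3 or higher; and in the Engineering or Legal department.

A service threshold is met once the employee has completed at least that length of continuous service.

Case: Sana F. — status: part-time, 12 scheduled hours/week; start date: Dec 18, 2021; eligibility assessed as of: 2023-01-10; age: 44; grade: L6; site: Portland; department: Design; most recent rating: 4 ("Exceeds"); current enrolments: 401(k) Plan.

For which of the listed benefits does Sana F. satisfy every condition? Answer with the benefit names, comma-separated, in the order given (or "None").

401(k) Plan

Service from Dec 18, 2021 to 2023-01-10: 388 days.
Mental Health Benefit — status part-time ✓; service 388 days ≥ 180 days ✓; rating 4 ≥ 2 ✓; dept Design ✗ → not eligible.
Wellness Stipend — status part-time ✗ (requires temporary) → not eligible.
Floating Holidays — status part-time ✗ (requires full-time, seasonal, or temporary) → not eligible.
401(k) Plan — status part-time ✓ (not excluded); service 388 days ≥ 12 months (≈360 days) ✓; grade L6 ≥ L2 ✓ → eligible.
Pension Scheme — service 388 days ≥ 60 days ✓; age 44 ≥ 21 ✓; grade L6 ≥ L5 ✓; site Portland ✗ (not Newark) → not eligible.
Vision Plan — service 388 days ≥ 6 months (≈180 days) ✓; rating 4 ≥ 3 ✓; dept Design ✗ → not eligible.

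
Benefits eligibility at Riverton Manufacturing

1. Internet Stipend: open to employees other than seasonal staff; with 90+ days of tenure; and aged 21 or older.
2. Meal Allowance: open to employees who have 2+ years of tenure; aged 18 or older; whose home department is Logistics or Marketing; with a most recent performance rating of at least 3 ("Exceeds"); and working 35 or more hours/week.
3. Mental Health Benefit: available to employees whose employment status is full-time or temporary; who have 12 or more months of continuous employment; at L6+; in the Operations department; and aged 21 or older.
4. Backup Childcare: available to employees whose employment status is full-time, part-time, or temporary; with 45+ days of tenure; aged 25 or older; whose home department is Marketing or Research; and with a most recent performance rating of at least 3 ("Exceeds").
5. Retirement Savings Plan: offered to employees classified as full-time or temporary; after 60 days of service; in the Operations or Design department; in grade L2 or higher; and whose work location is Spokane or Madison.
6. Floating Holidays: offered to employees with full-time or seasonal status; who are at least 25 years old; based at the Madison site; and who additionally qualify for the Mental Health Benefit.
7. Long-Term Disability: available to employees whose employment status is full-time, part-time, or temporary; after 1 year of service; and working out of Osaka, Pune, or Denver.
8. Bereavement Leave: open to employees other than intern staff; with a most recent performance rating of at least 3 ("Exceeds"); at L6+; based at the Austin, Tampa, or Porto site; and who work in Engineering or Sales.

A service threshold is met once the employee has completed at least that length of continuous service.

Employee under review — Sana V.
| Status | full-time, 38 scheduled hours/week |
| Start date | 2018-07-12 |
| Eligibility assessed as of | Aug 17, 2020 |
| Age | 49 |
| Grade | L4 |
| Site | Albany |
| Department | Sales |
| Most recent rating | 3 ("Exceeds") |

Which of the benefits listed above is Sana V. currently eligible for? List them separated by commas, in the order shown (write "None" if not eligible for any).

Internet Stipend

Service from 2018-07-12 to Aug 17, 2020: 767 days.
Internet Stipend — status full-time ✓ (not excluded); service 767 days ≥ 90 days ✓; age 49 ≥ 21 ✓ → eligible.
Meal Allowance — service 767 days ≥ 2 years (≈730 days) ✓; age 49 ≥ 18 ✓; dept Sales ✗ → not eligible.
Mental Health Benefit — status full-time ✓; service 767 days ≥ 12 months (≈360 days) ✓; grade L4 < L6 ✗ → not eligible.
Backup Childcare — status full-time ✓; service 767 days ≥ 45 days ✓; age 49 ≥ 25 ✓; dept Sales ✗ → not eligible.
Retirement Savings Plan — status full-time ✓; service 767 days ≥ 60 days ✓; dept Sales ✗ → not eligible.
Floating Holidays — status full-time ✓; age 49 ≥ 25 ✓; site Albany ✗ (not Madison) → not eligible.
Long-Term Disability — status full-time ✓; service 767 days ≥ 1 year (≈365 days) ✓; site Albany ✗ (not Osaka, Pune, or Denver) → not eligible.
Bereavement Leave — status full-time ✓ (not excluded); rating 3 ≥ 3 ✓; grade L4 < L6 ✗ → not eligible.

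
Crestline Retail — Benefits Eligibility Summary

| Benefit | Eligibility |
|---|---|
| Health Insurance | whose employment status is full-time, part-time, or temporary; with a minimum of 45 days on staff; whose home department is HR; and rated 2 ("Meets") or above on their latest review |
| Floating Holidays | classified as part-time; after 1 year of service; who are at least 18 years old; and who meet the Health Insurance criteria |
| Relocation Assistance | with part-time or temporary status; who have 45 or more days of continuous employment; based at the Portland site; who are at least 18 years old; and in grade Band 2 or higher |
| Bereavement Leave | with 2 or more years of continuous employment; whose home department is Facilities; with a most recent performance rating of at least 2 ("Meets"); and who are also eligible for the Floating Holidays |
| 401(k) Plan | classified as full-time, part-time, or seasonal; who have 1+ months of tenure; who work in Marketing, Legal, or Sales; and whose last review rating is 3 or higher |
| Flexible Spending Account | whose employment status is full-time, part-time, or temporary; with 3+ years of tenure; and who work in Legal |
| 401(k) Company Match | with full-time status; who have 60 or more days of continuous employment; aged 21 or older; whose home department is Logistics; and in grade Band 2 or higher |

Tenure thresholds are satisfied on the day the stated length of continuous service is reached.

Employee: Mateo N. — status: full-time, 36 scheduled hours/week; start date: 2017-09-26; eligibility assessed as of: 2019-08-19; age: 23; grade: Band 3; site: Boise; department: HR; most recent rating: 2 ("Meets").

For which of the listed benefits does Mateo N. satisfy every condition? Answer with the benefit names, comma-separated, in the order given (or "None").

Service from 2017-09-26 to 2019-08-19: 692 days.
Health Insurance — status full-time ✓; service 692 days ≥ 45 days ✓; dept HR ✓; rating 2 ≥ 2 ✓ → eligible.
Floating Holidays — status full-time ✗ (requires part-time) → not eligible.
Relocation Assistance — status full-time ✗ (requires part-time or temporary) → not eligible.
Bereavement Leave — service 692 days < 2 years (≈730 days) ✗ → not eligible.
401(k) Plan — status full-time ✓; service 692 days ≥ 1 month (≈30 days) ✓; dept HR ✗ → not eligible.
Flexible Spending Account — status full-time ✓; service 692 days < 3 years (≈1095 days) ✗ → not eligible.
401(k) Company Match — status full-time ✓; service 692 days ≥ 60 days ✓; age 23 ≥ 21 ✓; dept HR ✗ → not eligible.

Health Insurance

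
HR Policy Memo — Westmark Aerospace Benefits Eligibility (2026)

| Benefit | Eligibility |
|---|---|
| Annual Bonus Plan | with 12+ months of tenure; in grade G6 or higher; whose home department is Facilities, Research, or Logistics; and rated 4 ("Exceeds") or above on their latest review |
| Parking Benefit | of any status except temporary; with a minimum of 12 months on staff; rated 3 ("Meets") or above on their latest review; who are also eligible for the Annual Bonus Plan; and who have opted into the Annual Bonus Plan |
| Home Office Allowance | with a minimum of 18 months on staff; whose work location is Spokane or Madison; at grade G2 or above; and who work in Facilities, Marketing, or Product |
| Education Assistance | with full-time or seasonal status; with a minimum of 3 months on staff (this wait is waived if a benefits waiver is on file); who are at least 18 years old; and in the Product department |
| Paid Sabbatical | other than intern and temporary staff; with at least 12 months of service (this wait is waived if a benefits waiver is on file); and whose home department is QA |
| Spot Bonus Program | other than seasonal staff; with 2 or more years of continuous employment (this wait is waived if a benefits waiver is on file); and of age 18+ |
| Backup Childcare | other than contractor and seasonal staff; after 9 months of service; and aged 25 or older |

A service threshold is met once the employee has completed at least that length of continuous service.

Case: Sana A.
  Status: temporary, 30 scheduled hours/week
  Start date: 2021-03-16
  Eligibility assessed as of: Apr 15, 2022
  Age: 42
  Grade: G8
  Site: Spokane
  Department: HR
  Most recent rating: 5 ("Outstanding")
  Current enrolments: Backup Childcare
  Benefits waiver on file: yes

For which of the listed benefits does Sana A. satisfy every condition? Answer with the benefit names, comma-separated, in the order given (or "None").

Spot Bonus Program, Backup Childcare

Service from 2021-03-16 to Apr 15, 2022: 395 days.
Annual Bonus Plan — service 395 days ≥ 12 months (≈360 days) ✓; grade G8 ≥ G6 ✓; dept HR ✗ → not eligible.
Parking Benefit — status temporary ✗ (excluded) → not eligible.
Home Office Allowance — service 395 days < 18 months (≈540 days) ✗ → not eligible.
Education Assistance — status temporary ✗ (requires full-time or seasonal) → not eligible.
Paid Sabbatical — status temporary ✗ (excluded) → not eligible.
Spot Bonus Program — status temporary ✓ (not excluded); benefits waiver on file ✓; age 42 ≥ 18 ✓ → eligible.
Backup Childcare — status temporary ✓ (not excluded); service 395 days ≥ 9 months (≈270 days) ✓; age 42 ≥ 25 ✓ → eligible.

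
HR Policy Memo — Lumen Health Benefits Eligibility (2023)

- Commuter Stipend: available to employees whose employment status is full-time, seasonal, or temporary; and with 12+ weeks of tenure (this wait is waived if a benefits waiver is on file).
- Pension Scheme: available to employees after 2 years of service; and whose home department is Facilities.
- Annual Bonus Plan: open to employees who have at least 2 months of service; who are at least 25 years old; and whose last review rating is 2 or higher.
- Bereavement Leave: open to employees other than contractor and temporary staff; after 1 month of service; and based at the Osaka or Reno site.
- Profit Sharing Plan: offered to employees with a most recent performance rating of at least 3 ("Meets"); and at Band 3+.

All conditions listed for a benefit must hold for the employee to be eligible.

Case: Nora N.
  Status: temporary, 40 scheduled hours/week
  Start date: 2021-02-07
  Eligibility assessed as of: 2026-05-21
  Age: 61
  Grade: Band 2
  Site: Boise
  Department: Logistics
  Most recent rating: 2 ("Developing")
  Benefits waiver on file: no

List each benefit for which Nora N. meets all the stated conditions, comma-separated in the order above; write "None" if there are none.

Commuter Stipend, Annual Bonus Plan

Service from 2021-02-07 to 2026-05-21: 1929 days.
Commuter Stipend — status temporary ✓; no waiver, service 1929 days ≥ 12 weeks (≈84 days) ✓ → eligible.
Pension Scheme — service 1929 days ≥ 2 years (≈730 days) ✓; dept Logistics ✗ → not eligible.
Annual Bonus Plan — service 1929 days ≥ 2 months (≈60 days) ✓; age 61 ≥ 25 ✓; rating 2 ≥ 2 ✓ → eligible.
Bereavement Leave — status temporary ✗ (excluded) → not eligible.
Profit Sharing Plan — rating 2 < 3 ✗ → not eligible.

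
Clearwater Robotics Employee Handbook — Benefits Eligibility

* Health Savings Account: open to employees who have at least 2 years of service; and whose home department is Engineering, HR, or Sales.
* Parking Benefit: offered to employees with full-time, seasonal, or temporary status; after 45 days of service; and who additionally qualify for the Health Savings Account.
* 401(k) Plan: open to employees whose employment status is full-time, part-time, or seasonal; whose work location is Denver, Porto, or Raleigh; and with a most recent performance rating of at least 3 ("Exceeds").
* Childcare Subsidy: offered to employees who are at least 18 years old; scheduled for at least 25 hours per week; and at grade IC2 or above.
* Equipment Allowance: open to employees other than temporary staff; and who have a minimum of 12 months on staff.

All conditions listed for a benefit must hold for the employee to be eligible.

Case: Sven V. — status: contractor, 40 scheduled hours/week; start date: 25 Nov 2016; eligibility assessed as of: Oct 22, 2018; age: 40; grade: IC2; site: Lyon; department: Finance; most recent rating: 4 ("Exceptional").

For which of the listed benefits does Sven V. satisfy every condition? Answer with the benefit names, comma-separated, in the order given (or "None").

Childcare Subsidy, Equipment Allowance

Service from 25 Nov 2016 to Oct 22, 2018: 696 days.
Health Savings Account — service 696 days < 2 years (≈730 days) ✗ → not eligible.
Parking Benefit — status contractor ✗ (requires full-time, seasonal, or temporary) → not eligible.
401(k) Plan — status contractor ✗ (requires full-time, part-time, or seasonal) → not eligible.
Childcare Subsidy — age 40 ≥ 18 ✓; 40 hrs/wk ≥ 25 ✓; grade IC2 ≥ IC2 ✓ → eligible.
Equipment Allowance — status contractor ✓ (not excluded); service 696 days ≥ 12 months (≈360 days) ✓ → eligible.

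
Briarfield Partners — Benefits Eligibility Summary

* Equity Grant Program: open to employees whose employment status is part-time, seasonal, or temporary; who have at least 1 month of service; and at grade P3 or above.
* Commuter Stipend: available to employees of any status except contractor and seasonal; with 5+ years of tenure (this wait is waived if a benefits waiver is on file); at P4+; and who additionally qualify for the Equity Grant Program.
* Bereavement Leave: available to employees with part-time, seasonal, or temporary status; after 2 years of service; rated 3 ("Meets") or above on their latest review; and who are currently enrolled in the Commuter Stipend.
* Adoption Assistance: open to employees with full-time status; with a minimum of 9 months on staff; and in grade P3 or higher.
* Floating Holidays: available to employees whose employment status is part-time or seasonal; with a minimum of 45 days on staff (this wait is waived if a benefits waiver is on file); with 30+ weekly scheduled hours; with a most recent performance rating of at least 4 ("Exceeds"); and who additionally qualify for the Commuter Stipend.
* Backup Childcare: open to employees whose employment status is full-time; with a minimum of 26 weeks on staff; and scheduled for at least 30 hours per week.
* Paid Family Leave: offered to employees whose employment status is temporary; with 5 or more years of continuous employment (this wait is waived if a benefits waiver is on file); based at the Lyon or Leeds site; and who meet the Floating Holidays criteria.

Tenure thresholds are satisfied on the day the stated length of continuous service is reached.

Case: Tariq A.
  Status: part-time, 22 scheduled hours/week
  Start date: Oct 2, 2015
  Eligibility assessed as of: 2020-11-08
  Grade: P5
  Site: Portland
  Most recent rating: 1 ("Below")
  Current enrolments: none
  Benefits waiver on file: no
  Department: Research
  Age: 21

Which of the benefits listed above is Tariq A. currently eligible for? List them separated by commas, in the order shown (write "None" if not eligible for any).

Service from Oct 2, 2015 to 2020-11-08: 1864 days.
Equity Grant Program — status part-time ✓; service 1864 days ≥ 1 month (≈30 days) ✓; grade P5 ≥ P3 ✓ → eligible.
Commuter Stipend — status part-time ✓ (not excluded); no waiver, service 1864 days ≥ 5 years (≈1825 days) ✓; grade P5 ≥ P4 ✓; eligible for Equity Grant Program ✓ → eligible.
Bereavement Leave — status part-time ✓; service 1864 days ≥ 2 years (≈730 days) ✓; rating 1 < 3 ✗ → not eligible.
Adoption Assistance — status part-time ✗ (requires full-time) → not eligible.
Floating Holidays — status part-time ✓; no waiver, service 1864 days ≥ 45 days ✓; 22 hrs/wk < 30 ✗ → not eligible.
Backup Childcare — status part-time ✗ (requires full-time) → not eligible.
Paid Family Leave — status part-time ✗ (requires temporary) → not eligible.

Equity Grant Program, Commuter Stipend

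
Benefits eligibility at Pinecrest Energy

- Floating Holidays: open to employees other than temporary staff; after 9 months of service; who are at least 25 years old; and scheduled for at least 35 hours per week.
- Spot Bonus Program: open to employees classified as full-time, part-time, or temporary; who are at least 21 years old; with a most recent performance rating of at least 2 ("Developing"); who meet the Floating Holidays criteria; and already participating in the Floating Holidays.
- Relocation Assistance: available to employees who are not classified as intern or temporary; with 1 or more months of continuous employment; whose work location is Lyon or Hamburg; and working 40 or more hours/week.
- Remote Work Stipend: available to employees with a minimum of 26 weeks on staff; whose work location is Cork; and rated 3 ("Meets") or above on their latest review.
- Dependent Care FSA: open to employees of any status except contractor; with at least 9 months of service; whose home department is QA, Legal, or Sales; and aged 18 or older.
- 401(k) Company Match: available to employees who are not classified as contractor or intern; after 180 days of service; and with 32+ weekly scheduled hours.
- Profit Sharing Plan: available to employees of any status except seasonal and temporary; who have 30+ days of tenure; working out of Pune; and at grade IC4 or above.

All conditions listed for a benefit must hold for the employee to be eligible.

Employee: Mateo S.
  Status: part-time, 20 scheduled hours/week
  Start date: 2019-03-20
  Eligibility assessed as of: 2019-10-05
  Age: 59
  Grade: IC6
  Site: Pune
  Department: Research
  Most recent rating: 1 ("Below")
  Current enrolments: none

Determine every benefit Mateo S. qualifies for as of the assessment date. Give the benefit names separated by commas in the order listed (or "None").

Profit Sharing Plan

Service from 2019-03-20 to 2019-10-05: 199 days.
Floating Holidays — status part-time ✓ (not excluded); service 199 days < 9 months (≈270 days) ✗ → not eligible.
Spot Bonus Program — status part-time ✓; age 59 ≥ 21 ✓; rating 1 < 2 ✗ → not eligible.
Relocation Assistance — status part-time ✓ (not excluded); service 199 days ≥ 1 month (≈30 days) ✓; site Pune ✗ (not Lyon or Hamburg) → not eligible.
Remote Work Stipend — service 199 days ≥ 26 weeks (≈182 days) ✓; site Pune ✗ (not Cork) → not eligible.
Dependent Care FSA — status part-time ✓ (not excluded); service 199 days < 9 months (≈270 days) ✗ → not eligible.
401(k) Company Match — status part-time ✓ (not excluded); service 199 days ≥ 180 days ✓; 20 hrs/wk < 32 ✗ → not eligible.
Profit Sharing Plan — status part-time ✓ (not excluded); service 199 days ≥ 30 days ✓; site Pune ✓; grade IC6 ≥ IC4 ✓ → eligible.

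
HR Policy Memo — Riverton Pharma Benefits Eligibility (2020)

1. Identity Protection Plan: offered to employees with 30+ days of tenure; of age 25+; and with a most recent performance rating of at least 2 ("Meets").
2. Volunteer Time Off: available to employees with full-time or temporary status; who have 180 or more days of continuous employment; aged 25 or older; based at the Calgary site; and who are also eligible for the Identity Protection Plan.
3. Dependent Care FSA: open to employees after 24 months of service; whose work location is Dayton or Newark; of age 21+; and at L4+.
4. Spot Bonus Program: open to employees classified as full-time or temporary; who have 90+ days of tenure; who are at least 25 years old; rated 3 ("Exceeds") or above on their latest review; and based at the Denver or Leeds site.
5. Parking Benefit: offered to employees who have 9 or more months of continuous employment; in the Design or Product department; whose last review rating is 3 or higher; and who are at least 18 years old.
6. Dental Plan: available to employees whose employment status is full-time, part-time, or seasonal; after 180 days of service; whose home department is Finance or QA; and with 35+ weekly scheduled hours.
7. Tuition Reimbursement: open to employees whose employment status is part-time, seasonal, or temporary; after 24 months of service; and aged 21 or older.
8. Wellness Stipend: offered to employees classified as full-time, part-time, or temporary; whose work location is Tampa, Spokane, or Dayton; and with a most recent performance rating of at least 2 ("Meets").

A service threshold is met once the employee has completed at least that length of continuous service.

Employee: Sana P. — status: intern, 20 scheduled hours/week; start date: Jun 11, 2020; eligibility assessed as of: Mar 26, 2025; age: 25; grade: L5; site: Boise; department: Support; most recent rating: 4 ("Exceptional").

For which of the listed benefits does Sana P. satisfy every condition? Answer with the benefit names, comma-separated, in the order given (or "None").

Identity Protection Plan

Service from Jun 11, 2020 to Mar 26, 2025: 1749 days.
Identity Protection Plan — service 1749 days ≥ 30 days ✓; age 25 ≥ 25 ✓; rating 4 ≥ 2 ✓ → eligible.
Volunteer Time Off — status intern ✗ (requires full-time or temporary) → not eligible.
Dependent Care FSA — service 1749 days ≥ 24 months (≈720 days) ✓; site Boise ✗ (not Dayton or Newark) → not eligible.
Spot Bonus Program — status intern ✗ (requires full-time or temporary) → not eligible.
Parking Benefit — service 1749 days ≥ 9 months (≈270 days) ✓; dept Support ✗ → not eligible.
Dental Plan — status intern ✗ (requires full-time, part-time, or seasonal) → not eligible.
Tuition Reimbursement — status intern ✗ (requires part-time, seasonal, or temporary) → not eligible.
Wellness Stipend — status intern ✗ (requires full-time, part-time, or temporary) → not eligible.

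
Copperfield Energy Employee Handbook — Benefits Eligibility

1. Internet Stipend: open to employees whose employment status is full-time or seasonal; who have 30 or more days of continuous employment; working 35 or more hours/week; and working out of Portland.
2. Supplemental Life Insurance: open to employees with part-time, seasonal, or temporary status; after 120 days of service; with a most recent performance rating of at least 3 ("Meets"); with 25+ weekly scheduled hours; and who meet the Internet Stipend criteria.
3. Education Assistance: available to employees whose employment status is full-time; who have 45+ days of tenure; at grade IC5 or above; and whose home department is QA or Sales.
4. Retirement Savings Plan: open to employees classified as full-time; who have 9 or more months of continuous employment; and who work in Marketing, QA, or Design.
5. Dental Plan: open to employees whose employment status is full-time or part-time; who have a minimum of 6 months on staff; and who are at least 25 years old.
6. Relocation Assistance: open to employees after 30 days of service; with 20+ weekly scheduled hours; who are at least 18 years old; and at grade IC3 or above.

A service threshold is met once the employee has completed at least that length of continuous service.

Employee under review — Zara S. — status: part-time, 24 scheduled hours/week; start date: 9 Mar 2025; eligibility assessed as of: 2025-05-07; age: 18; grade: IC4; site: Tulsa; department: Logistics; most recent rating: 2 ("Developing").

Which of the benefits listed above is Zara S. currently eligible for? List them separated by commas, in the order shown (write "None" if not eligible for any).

Relocation Assistance

Service from 9 Mar 2025 to 2025-05-07: 59 days.
Internet Stipend — status part-time ✗ (requires full-time or seasonal) → not eligible.
Supplemental Life Insurance — status part-time ✓; service 59 days < 120 days ✗ → not eligible.
Education Assistance — status part-time ✗ (requires full-time) → not eligible.
Retirement Savings Plan — status part-time ✗ (requires full-time) → not eligible.
Dental Plan — status part-time ✓; service 59 days < 6 months (≈180 days) ✗ → not eligible.
Relocation Assistance — service 59 days ≥ 30 days ✓; 24 hrs/wk ≥ 20 ✓; age 18 ≥ 18 ✓; grade IC4 ≥ IC3 ✓ → eligible.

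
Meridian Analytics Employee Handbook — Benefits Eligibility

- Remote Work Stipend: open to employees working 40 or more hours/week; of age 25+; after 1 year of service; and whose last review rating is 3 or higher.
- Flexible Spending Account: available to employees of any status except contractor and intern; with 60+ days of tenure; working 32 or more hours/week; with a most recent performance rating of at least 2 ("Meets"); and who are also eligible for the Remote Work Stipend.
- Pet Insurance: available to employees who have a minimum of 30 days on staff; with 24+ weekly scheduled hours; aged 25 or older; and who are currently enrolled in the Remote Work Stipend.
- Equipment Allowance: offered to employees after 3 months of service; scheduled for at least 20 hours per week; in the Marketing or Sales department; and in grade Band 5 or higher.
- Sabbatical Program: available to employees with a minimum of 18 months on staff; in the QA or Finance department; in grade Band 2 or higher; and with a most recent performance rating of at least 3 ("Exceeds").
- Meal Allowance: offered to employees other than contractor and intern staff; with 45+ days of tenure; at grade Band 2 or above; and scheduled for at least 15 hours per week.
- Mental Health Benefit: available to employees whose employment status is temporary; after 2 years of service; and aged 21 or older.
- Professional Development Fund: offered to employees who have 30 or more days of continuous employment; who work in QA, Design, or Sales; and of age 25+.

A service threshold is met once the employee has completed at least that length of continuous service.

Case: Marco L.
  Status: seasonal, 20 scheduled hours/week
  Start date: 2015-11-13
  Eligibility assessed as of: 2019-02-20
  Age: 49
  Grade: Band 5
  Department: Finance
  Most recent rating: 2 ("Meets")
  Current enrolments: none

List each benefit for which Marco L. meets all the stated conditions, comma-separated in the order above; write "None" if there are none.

Meal Allowance

Service from 2015-11-13 to 2019-02-20: 1195 days.
Remote Work Stipend — 20 hrs/wk < 40 ✗ → not eligible.
Flexible Spending Account — status seasonal ✓ (not excluded); service 1195 days ≥ 60 days ✓; 20 hrs/wk < 32 ✗ → not eligible.
Pet Insurance — service 1195 days ≥ 30 days ✓; 20 hrs/wk < 24 ✗ → not eligible.
Equipment Allowance — service 1195 days ≥ 3 months (≈90 days) ✓; 20 hrs/wk ≥ 20 ✓; dept Finance ✗ → not eligible.
Sabbatical Program — service 1195 days ≥ 18 months (≈540 days) ✓; dept Finance ✓; grade Band 5 ≥ Band 2 ✓; rating 2 < 3 ✗ → not eligible.
Meal Allowance — status seasonal ✓ (not excluded); service 1195 days ≥ 45 days ✓; grade Band 5 ≥ Band 2 ✓; 20 hrs/wk ≥ 15 ✓ → eligible.
Mental Health Benefit — status seasonal ✗ (requires temporary) → not eligible.
Professional Development Fund — service 1195 days ≥ 30 days ✓; dept Finance ✗ → not eligible.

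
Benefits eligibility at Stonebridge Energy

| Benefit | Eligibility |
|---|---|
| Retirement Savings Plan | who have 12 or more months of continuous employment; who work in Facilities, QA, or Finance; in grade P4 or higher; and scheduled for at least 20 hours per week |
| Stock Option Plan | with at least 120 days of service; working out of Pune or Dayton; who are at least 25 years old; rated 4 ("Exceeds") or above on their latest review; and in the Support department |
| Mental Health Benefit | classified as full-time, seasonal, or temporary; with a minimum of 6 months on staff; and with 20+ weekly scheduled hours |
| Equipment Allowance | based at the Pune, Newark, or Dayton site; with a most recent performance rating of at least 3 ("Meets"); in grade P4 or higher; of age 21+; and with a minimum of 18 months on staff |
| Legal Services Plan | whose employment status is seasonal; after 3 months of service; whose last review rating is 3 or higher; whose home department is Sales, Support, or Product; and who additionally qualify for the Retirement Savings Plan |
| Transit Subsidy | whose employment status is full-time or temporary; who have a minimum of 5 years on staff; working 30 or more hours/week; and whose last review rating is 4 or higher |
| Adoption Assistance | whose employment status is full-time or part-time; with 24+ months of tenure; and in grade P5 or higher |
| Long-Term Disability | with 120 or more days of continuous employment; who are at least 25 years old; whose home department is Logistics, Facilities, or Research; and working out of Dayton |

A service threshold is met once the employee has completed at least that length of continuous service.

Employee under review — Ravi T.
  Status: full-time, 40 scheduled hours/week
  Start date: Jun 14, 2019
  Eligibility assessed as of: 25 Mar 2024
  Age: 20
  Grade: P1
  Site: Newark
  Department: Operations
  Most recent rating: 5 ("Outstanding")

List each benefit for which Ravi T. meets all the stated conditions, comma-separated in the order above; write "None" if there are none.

Mental Health Benefit

Service from Jun 14, 2019 to 25 Mar 2024: 1746 days.
Retirement Savings Plan — service 1746 days ≥ 12 months (≈360 days) ✓; dept Operations ✗ → not eligible.
Stock Option Plan — service 1746 days ≥ 120 days ✓; site Newark ✗ (not Pune or Dayton) → not eligible.
Mental Health Benefit — status full-time ✓; service 1746 days ≥ 6 months (≈180 days) ✓; 40 hrs/wk ≥ 20 ✓ → eligible.
Equipment Allowance — site Newark ✓; rating 5 ≥ 3 ✓; grade P1 < P4 ✗ → not eligible.
Legal Services Plan — status full-time ✗ (requires seasonal) → not eligible.
Transit Subsidy — status full-time ✓; service 1746 days < 5 years (≈1825 days) ✗ → not eligible.
Adoption Assistance — status full-time ✓; service 1746 days ≥ 24 months (≈720 days) ✓; grade P1 < P5 ✗ → not eligible.
Long-Term Disability — service 1746 days ≥ 120 days ✓; age 20 < 25 ✗ → not eligible.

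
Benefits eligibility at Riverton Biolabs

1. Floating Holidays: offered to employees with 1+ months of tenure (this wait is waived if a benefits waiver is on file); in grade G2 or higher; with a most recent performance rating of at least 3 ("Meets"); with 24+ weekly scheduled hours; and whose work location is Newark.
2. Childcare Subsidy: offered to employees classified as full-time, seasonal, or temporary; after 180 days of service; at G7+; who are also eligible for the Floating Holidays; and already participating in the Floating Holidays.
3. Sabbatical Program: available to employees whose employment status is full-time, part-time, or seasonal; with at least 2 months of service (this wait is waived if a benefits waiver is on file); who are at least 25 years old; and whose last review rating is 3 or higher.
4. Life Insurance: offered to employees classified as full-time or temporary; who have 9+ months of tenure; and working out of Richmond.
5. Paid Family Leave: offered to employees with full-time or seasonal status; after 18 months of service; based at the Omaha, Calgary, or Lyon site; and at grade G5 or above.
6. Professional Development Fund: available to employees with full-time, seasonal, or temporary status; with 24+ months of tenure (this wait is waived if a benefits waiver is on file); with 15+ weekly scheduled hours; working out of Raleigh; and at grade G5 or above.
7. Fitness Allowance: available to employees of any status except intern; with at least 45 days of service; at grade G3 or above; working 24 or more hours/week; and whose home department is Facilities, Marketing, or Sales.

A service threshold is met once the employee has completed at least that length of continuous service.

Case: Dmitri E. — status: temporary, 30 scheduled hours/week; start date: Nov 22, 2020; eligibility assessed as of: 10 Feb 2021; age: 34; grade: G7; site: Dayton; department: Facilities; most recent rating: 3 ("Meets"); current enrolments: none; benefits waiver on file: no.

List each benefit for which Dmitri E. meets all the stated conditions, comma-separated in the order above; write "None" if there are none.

Fitness Allowance

Service from Nov 22, 2020 to 10 Feb 2021: 80 days.
Floating Holidays — no waiver, service 80 days ≥ 1 month (≈30 days) ✓; grade G7 ≥ G2 ✓; rating 3 ≥ 3 ✓; 30 hrs/wk ≥ 24 ✓; site Dayton ✗ (not Newark) → not eligible.
Childcare Subsidy — status temporary ✓; service 80 days < 180 days ✗ → not eligible.
Sabbatical Program — status temporary ✗ (requires full-time, part-time, or seasonal) → not eligible.
Life Insurance — status temporary ✓; service 80 days < 9 months (≈270 days) ✗ → not eligible.
Paid Family Leave — status temporary ✗ (requires full-time or seasonal) → not eligible.
Professional Development Fund — status temporary ✓; no waiver, service 80 days < 24 months (≈720 days) ✗ → not eligible.
Fitness Allowance — status temporary ✓ (not excluded); service 80 days ≥ 45 days ✓; grade G7 ≥ G3 ✓; 30 hrs/wk ≥ 24 ✓; dept Facilities ✓ → eligible.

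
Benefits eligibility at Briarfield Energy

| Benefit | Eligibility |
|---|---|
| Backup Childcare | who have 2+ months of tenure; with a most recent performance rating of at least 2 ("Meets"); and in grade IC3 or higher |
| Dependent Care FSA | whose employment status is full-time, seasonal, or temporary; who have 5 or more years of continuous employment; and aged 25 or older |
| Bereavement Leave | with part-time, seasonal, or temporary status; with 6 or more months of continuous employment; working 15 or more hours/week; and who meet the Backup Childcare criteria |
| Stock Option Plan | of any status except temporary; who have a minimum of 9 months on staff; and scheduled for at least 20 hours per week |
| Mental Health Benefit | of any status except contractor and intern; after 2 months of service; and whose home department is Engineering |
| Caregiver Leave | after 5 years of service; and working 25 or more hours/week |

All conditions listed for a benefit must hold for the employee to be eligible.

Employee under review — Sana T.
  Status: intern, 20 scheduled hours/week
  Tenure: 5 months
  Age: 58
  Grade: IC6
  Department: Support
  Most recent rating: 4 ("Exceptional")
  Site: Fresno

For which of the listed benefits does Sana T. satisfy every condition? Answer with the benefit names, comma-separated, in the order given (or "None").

Backup Childcare

Backup Childcare — service 5 months ≥ 2 months ✓; rating 4 ≥ 2 ✓; grade IC6 ≥ IC3 ✓ → eligible.
Dependent Care FSA — status intern ✗ (requires full-time, seasonal, or temporary) → not eligible.
Bereavement Leave — status intern ✗ (requires part-time, seasonal, or temporary) → not eligible.
Stock Option Plan — status intern ✓ (not excluded); service 5 months < 9 months ✗ → not eligible.
Mental Health Benefit — status intern ✗ (excluded) → not eligible.
Caregiver Leave — service 5 months < 5 years (≈1825 days) ✗ → not eligible.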